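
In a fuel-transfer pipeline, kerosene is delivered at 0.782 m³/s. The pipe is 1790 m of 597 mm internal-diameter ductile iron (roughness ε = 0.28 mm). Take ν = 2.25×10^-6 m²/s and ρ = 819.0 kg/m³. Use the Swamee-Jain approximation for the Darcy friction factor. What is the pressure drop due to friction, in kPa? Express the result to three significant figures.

V = 4Q/(πD²) = 4·0.782/(π·0.597²) = 2.794 m/s
Re = VD/ν = 2.794·0.597/2.25×10^-6 = 7.41×10^5 → turbulent
ε/D = 0.28/597 = 4.69×10^-4
Swamee-Jain: f = 0.01727
h_f = f(L/D)V²/(2g) = 0.01727·(1790/0.597)·2.794²/(2·9.81) = 20.59 m
Δp = ρg·h_f = 819.0·9.81·20.59 = 165.5 kPa

Δp ≈ 165 kPa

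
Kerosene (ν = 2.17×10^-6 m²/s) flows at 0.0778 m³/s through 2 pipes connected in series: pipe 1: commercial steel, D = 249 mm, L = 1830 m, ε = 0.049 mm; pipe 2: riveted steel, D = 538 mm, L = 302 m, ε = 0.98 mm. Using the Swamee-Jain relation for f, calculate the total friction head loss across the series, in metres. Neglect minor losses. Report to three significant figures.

Pipe 1: V = 1.598 m/s, Re = 1.83×10^5, ε/D = 1.97×10^-4, f = 0.01731, h_1 = f(L/D)V²/2g = 16.55 m
Pipe 2: V = 0.3422 m/s, Re = 8.48×10^4, ε/D = 0.00182, f = 0.02514, h_2 = f(L/D)V²/2g = 0.08426 m
Series → Q common, losses add: H = Σh = 16.64 m

H ≈ 16.6 m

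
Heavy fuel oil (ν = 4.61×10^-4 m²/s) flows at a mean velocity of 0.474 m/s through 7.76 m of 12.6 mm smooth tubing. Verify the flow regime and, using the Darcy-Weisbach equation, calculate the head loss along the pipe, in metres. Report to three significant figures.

h_f ≈ 34.8 m

Re = VD/ν = 0.474·0.01260/4.61×10^-4 = 13.0 → laminar (Re < 2300)
f = 64/Re = 4.940
h_f = f(L/D)V²/(2g) = 4.940·(7.76/0.01260)·0.474²/(2·9.81) = 34.84 m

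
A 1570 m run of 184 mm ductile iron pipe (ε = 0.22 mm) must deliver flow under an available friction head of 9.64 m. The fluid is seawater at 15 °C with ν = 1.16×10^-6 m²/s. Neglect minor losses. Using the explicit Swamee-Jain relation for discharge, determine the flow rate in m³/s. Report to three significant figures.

Q ≈ 0.0267 m³/s

Swamee-Jain (Type II): Q = -0.965·√(gD⁵h_f/L)·ln[ε/(3.7D) + √(3.17ν²L/(gD³h_f))]
√(gD⁵h_f/L) = √(9.81·0.184⁵·9.64/1570) = 0.003564
ε/(3.7D) = 3.23×10^-4; √(3.17ν²L/(gD³h_f)) = 1.07×10^-4
Q = -0.965·0.003564·ln(4.298×10^-4) = 0.02666 m³/s
Check: V = 1.00 m/s, Re = 1.59×10^5, f = 0.02222, h_f = 9.72 m ≈ 9.64 m ✓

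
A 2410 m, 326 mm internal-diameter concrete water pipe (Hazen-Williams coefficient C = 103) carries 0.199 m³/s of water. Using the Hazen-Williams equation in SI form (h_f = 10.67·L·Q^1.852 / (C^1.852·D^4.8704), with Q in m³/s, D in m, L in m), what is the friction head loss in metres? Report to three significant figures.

h_f ≈ 56.8 m

h_f = 10.67·2410·0.199^1.852 / (103^1.852·0.326^4.8704) = 56.85 m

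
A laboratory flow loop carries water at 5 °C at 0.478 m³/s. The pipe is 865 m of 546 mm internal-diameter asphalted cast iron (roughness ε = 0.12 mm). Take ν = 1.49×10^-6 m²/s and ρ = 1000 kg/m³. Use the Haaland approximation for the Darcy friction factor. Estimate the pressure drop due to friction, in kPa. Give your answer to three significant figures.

V = 4Q/(πD²) = 4·0.478/(π·0.546²) = 2.042 m/s
Re = VD/ν = 2.042·0.546/1.49×10^-6 = 7.48×10^5 → turbulent
ε/D = 0.12/546 = 2.20×10^-4
Haaland: f = 0.01505
h_f = f(L/D)V²/(2g) = 0.01505·(865/0.546)·2.042²/(2·9.81) = 5.064 m
Δp = ρg·h_f = 1000·9.81·5.064 = 49.68 kPa

Δp ≈ 49.7 kPa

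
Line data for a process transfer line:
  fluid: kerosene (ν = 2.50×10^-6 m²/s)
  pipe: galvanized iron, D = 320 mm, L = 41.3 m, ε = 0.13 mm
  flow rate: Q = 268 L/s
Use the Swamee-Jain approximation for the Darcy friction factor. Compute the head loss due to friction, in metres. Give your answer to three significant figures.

h_f ≈ 1.27 m

V = 4Q/(πD²) = 4·0.268/(π·0.320²) = 3.332 m/s
Re = VD/ν = 3.332·0.320/2.50×10^-6 = 4.27×10^5 → turbulent
ε/D = 0.13/320 = 4.06×10^-4
Swamee-Jain: f = 0.01733
h_f = f(L/D)V²/(2g) = 0.01733·(41.3/0.320)·3.332²/(2·9.81) = 1.266 m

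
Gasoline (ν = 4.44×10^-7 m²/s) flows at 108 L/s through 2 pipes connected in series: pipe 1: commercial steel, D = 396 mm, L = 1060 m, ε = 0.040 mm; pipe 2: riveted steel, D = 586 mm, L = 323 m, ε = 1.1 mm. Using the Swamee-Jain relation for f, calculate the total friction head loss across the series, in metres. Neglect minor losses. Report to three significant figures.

H ≈ 1.56 m

Pipe 1: V = 0.8769 m/s, Re = 7.82×10^5, ε/D = 1.01×10^-4, f = 0.01382, h_1 = f(L/D)V²/2g = 1.450 m
Pipe 2: V = 0.4004 m/s, Re = 5.29×10^5, ε/D = 0.00188, f = 0.02350, h_2 = f(L/D)V²/2g = 0.1059 m
Series → Q common, losses add: H = Σh = 1.556 m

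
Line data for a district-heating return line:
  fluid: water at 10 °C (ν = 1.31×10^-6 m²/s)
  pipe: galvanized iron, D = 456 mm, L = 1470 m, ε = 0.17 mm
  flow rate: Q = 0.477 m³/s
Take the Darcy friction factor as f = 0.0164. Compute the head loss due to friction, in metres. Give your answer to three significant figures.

h_f ≈ 23.0 m

V = 4Q/(πD²) = 4·0.477/(π·0.456²) = 2.921 m/s
h_f = f(L/D)V²/(2g) = 0.01640·(1470/0.456)·2.921²/(2·9.81) = 22.99 m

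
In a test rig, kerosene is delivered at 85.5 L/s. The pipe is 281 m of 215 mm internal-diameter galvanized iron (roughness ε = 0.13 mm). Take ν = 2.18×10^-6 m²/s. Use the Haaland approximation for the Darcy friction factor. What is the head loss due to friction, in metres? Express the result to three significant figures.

h_f ≈ 7.01 m

V = 4Q/(πD²) = 4·0.0855/(π·0.215²) = 2.355 m/s
Re = VD/ν = 2.355·0.215/2.18×10^-6 = 2.32×10^5 → turbulent
ε/D = 0.13/215 = 6.05×10^-4
Haaland: f = 0.01896
h_f = f(L/D)V²/(2g) = 0.01896·(281/0.215)·2.355²/(2·9.81) = 7.005 m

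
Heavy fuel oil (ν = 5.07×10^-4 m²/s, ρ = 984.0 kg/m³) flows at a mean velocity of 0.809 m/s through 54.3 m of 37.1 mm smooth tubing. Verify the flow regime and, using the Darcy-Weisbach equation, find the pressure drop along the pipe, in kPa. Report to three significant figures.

Δp ≈ 510 kPa

Re = VD/ν = 0.809·0.03710/5.07×10^-4 = 59.2 → laminar (Re < 2300)
f = 64/Re = 1.081
h_f = f(L/D)V²/(2g) = 1.081·(54.3/0.03710)·0.809²/(2·9.81) = 52.78 m
Δp = ρg·h_f = 984.0·9.81·52.78 = 509.5 kPa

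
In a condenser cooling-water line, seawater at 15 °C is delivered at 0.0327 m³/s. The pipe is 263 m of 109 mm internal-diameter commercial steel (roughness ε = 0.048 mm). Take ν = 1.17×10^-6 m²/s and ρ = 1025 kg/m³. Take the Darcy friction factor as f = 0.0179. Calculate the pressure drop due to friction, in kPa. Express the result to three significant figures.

V = 4Q/(πD²) = 4·0.0327/(π·0.109²) = 3.504 m/s
h_f = f(L/D)V²/(2g) = 0.01790·(263/0.109)·3.504²/(2·9.81) = 27.03 m
Δp = ρg·h_f = 1025·9.81·27.03 = 271.8 kPa

Δp ≈ 272 kPa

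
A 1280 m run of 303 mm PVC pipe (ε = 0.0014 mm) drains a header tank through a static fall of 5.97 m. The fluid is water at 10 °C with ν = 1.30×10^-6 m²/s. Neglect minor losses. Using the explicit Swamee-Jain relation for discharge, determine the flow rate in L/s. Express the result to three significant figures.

Q ≈ 100 L/s

Swamee-Jain (Type II): Q = -0.965·√(gD⁵h_f/L)·ln[ε/(3.7D) + √(3.17ν²L/(gD³h_f))]
√(gD⁵h_f/L) = √(9.81·0.303⁵·5.97/1280) = 0.01081
ε/(3.7D) = 1.25×10^-6; √(3.17ν²L/(gD³h_f)) = 6.49×10^-5
Q = -0.965·0.01081·ln(6.613×10^-5) = 0.1004 m³/s
Check: V = 1.39 m/s, Re = 3.25×10^5, f = 0.01422, h_f = 5.94 m ≈ 5.97 m ✓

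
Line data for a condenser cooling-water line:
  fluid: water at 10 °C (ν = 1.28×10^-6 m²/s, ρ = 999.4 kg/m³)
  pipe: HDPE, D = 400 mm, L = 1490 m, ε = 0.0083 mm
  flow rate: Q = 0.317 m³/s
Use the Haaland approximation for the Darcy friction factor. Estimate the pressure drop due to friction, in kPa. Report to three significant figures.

Δp ≈ 147 kPa

V = 4Q/(πD²) = 4·0.317/(π·0.400²) = 2.523 m/s
Re = VD/ν = 2.523·0.400/1.28×10^-6 = 7.88×10^5 → turbulent
ε/D = 0.0083/400 = 2.07×10^-5
Haaland: f = 0.01240
h_f = f(L/D)V²/(2g) = 0.01240·(1490/0.400)·2.523²/(2·9.81) = 14.98 m
Δp = ρg·h_f = 999.4·9.81·14.98 = 146.8 kPa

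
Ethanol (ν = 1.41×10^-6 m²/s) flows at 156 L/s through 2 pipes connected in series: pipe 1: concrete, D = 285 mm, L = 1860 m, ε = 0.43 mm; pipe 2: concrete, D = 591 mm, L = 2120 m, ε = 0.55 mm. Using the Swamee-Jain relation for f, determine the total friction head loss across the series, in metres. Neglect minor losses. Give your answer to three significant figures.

H ≈ 45.6 m

Pipe 1: V = 2.445 m/s, Re = 4.94×10^5, ε/D = 0.00151, f = 0.02233, h_1 = f(L/D)V²/2g = 44.42 m
Pipe 2: V = 0.5687 m/s, Re = 2.38×10^5, ε/D = 9.31×10^-4, f = 0.02070, h_2 = f(L/D)V²/2g = 1.224 m
Series → Q common, losses add: H = Σh = 45.64 m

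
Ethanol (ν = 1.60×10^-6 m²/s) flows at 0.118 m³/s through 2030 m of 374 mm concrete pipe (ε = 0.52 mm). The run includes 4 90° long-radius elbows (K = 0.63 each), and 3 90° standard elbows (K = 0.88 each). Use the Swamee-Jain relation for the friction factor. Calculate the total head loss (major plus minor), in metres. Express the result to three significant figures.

H_L ≈ 7.45 m

V = 4Q/(πD²) = 1.074 m/s; V²/2g = 0.05880 m
Re = 2.51×10^5, ε/D = 0.00139 → f = 0.02238 (Swamee-Jain)
Major: h_f = f(L/D)·V²/2g = 0.02238·5428·0.05880 = 7.144 m
Minor: ΣK = 5.16; h_m = ΣK·V²/2g = 0.3034 m
Total H_L = 7.144 + 0.3034 = 7.448 m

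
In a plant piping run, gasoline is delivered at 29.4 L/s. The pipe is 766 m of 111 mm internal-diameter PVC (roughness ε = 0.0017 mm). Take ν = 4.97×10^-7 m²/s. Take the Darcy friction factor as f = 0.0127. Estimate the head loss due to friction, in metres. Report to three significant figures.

h_f ≈ 41.2 m

V = 4Q/(πD²) = 4·0.0294/(π·0.111²) = 3.038 m/s
h_f = f(L/D)V²/(2g) = 0.01270·(766/0.111)·3.038²/(2·9.81) = 41.23 m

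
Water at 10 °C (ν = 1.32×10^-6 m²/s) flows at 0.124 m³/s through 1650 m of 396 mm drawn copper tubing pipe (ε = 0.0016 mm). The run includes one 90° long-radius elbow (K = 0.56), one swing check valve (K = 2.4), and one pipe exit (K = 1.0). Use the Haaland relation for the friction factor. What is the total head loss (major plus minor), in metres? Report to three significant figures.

V = 4Q/(πD²) = 1.007 m/s; V²/2g = 0.05166 m
Re = 3.02×10^5, ε/D = 4.04×10^-6 → f = 0.01436 (Haaland)
Major: h_f = f(L/D)·V²/2g = 0.01436·4167·0.05166 = 3.090 m
Minor: ΣK = 3.96; h_m = ΣK·V²/2g = 0.2046 m
Total H_L = 3.090 + 0.2046 = 3.295 m

H_L ≈ 3.30 m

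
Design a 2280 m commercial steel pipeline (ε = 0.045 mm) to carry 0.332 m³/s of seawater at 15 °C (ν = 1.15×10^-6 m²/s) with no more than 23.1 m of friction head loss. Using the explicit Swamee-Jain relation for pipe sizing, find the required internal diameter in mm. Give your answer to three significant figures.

D ≈ 419 mm

Swamee-Jain (Type III): D = 0.66·[ε^1.25·(LQ²/(gh_f))^4.75 + ν·Q^9.4·(L/(gh_f))^5.2]^0.04
LQ²/(gh_f) = 1.109; L/(gh_f) = 10.06
Term 1 = ε^1.25·(…)^4.75 = 6.02×10^-6; Term 2 = ν·Q^9.4·(…)^5.2 = 5.93×10^-6
D = 0.66·(6.02×10^-6 + 5.93×10^-6)^0.04 = 0.4194 m = 419 mm
Check: V = 2.40 m/s, Re = 8.76×10^5, f = 0.01376, h_f = 22.0 m ≈ 23.1 m ✓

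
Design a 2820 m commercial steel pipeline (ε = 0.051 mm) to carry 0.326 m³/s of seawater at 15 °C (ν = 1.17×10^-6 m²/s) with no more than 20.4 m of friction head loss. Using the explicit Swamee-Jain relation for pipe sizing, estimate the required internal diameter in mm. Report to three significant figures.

Swamee-Jain (Type III): D = 0.66·[ε^1.25·(LQ²/(gh_f))^4.75 + ν·Q^9.4·(L/(gh_f))^5.2]^0.04
LQ²/(gh_f) = 1.498; L/(gh_f) = 14.09
Term 1 = ε^1.25·(…)^4.75 = 2.93×10^-5; Term 2 = ν·Q^9.4·(…)^5.2 = 2.93×10^-5
D = 0.66·(2.93×10^-5 + 2.93×10^-5)^0.04 = 0.4470 m = 447 mm
Check: V = 2.08 m/s, Re = 7.94×10^5, f = 0.01398, h_f = 19.4 m ≈ 20.4 m ✓

D ≈ 447 mm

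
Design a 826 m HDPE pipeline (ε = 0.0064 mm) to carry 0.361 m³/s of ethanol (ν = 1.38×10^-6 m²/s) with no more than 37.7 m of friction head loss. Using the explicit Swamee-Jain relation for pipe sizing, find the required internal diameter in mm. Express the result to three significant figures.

D ≈ 312 mm

Swamee-Jain (Type III): D = 0.66·[ε^1.25·(LQ²/(gh_f))^4.75 + ν·Q^9.4·(L/(gh_f))^5.2]^0.04
LQ²/(gh_f) = 0.2911; L/(gh_f) = 2.233
Term 1 = ε^1.25·(…)^4.75 = 9.15×10^-10; Term 2 = ν·Q^9.4·(…)^5.2 = 6.24×10^-9
D = 0.66·(9.15×10^-10 + 6.24×10^-9)^0.04 = 0.3117 m = 312 mm
Check: V = 4.73 m/s, Re = 1.07×10^6, f = 0.01198, h_f = 36.2 m ≈ 37.7 m ✓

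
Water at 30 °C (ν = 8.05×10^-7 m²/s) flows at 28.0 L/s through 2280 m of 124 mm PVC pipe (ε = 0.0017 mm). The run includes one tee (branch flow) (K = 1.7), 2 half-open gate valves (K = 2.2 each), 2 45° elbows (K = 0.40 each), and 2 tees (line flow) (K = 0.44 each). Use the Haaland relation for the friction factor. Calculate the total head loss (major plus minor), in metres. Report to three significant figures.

H_L ≈ 72.7 m

V = 4Q/(πD²) = 2.319 m/s; V²/2g = 0.2740 m
Re = 3.57×10^5, ε/D = 1.37×10^-5 → f = 0.01401 (Haaland)
Major: h_f = f(L/D)·V²/2g = 0.01401·18387·0.2740 = 70.59 m
Minor: ΣK = 7.78; h_m = ΣK·V²/2g = 2.132 m
Total H_L = 70.59 + 2.132 = 72.72 m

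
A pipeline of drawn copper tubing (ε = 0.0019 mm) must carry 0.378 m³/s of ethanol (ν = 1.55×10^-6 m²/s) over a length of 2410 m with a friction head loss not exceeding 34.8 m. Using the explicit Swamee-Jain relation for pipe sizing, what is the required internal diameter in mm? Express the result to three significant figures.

D ≈ 403 mm

Swamee-Jain (Type III): D = 0.66·[ε^1.25·(LQ²/(gh_f))^4.75 + ν·Q^9.4·(L/(gh_f))^5.2]^0.04
LQ²/(gh_f) = 1.009; L/(gh_f) = 7.059
Term 1 = ε^1.25·(…)^4.75 = 7.35×10^-8; Term 2 = ν·Q^9.4·(…)^5.2 = 4.29×10^-6
D = 0.66·(7.35×10^-8 + 4.29×10^-6)^0.04 = 0.4028 m = 403 mm
Check: V = 2.97 m/s, Re = 7.71×10^5, f = 0.01223, h_f = 32.8 m ≈ 34.8 m ✓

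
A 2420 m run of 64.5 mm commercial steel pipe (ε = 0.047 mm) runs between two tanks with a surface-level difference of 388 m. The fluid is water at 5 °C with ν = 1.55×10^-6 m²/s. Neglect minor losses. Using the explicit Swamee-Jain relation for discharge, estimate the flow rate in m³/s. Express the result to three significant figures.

Swamee-Jain (Type II): Q = -0.965·√(gD⁵h_f/L)·ln[ε/(3.7D) + √(3.17ν²L/(gD³h_f))]
√(gD⁵h_f/L) = √(9.81·0.0645⁵·388/2420) = 0.001325
ε/(3.7D) = 1.97×10^-4; √(3.17ν²L/(gD³h_f)) = 1.34×10^-4
Q = -0.965·0.001325·ln(3.313×10^-4) = 0.01025 m³/s
Check: V = 3.14 m/s, Re = 1.30×10^5, f = 0.02078, h_f = 391 m ≈ 388 m ✓

Q ≈ 0.0102 m³/s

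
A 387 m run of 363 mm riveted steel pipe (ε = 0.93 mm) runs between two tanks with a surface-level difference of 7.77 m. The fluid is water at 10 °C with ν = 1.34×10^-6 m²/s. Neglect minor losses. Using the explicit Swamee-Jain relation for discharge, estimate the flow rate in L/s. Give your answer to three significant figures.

Q ≈ 246 L/s

Swamee-Jain (Type II): Q = -0.965·√(gD⁵h_f/L)·ln[ε/(3.7D) + √(3.17ν²L/(gD³h_f))]
√(gD⁵h_f/L) = √(9.81·0.363⁵·7.77/387) = 0.03523
ε/(3.7D) = 6.92×10^-4; √(3.17ν²L/(gD³h_f)) = 2.46×10^-5
Q = -0.965·0.03523·ln(7.170×10^-4) = 0.2462 m³/s
Check: V = 2.38 m/s, Re = 6.44×10^5, f = 0.02537, h_f = 7.80 m ≈ 7.77 m ✓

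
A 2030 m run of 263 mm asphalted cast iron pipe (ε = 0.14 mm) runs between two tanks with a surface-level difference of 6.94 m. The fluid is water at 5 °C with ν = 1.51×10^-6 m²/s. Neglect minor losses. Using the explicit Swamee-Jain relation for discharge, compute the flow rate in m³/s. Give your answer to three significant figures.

Swamee-Jain (Type II): Q = -0.965·√(gD⁵h_f/L)·ln[ε/(3.7D) + √(3.17ν²L/(gD³h_f))]
√(gD⁵h_f/L) = √(9.81·0.263⁵·6.94/2030) = 0.006496
ε/(3.7D) = 1.44×10^-4; √(3.17ν²L/(gD³h_f)) = 1.09×10^-4
Q = -0.965·0.006496·ln(2.527×10^-4) = 0.05193 m³/s
Check: V = 0.956 m/s, Re = 1.66×10^5, f = 0.01943, h_f = 6.98 m ≈ 6.94 m ✓

Q ≈ 0.0519 m³/s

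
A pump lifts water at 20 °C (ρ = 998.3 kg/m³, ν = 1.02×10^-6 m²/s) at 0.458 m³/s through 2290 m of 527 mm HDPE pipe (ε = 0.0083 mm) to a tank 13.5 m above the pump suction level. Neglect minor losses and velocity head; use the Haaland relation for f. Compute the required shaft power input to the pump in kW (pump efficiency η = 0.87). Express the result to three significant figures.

V = 4Q/(πD²) = 2.100 m/s; Re = 1.08×10^6; ε/D = 1.57×10^-5; f = 0.01174
h_f = f(L/D)V²/2g = 11.46 m
Total head H = z + h_f = 13.5 + 11.46 = 24.96 m
P_hyd = ρgQH = 998.3·9.81·0.458·24.96 = 112.0 kW
P_shaft = P_hyd/η = 112.0/0.87 = 128.7 kW

P_shaft ≈ 129 kW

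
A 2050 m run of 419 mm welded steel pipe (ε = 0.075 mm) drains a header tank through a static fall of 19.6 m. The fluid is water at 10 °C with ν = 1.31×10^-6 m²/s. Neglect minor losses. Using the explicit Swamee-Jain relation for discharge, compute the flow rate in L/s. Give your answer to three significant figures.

Q ≈ 318 L/s

Swamee-Jain (Type II): Q = -0.965·√(gD⁵h_f/L)·ln[ε/(3.7D) + √(3.17ν²L/(gD³h_f))]
√(gD⁵h_f/L) = √(9.81·0.419⁵·19.6/2050) = 0.03480
ε/(3.7D) = 4.84×10^-5; √(3.17ν²L/(gD³h_f)) = 2.81×10^-5
Q = -0.965·0.03480·ln(7.646×10^-5) = 0.3183 m³/s
Check: V = 2.31 m/s, Re = 7.38×10^5, f = 0.01483, h_f = 19.7 m ≈ 19.6 m ✓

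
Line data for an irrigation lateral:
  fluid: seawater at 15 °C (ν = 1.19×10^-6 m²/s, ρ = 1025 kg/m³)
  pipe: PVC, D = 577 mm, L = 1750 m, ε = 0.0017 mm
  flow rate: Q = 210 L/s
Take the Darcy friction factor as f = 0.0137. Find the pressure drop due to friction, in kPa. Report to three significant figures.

V = 4Q/(πD²) = 4·0.210/(π·0.577²) = 0.8031 m/s
h_f = f(L/D)V²/(2g) = 0.01370·(1750/0.577)·0.8031²/(2·9.81) = 1.366 m
Δp = ρg·h_f = 1025·9.81·1.366 = 13.74 kPa

Δp ≈ 13.7 kPa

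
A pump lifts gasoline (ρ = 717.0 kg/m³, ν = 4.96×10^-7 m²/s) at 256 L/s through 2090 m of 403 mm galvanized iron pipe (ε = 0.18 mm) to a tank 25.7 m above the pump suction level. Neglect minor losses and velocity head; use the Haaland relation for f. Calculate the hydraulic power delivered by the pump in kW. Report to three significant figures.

V = 4Q/(πD²) = 2.007 m/s; Re = 1.63×10^6; ε/D = 4.47×10^-4; f = 0.01662
h_f = f(L/D)V²/2g = 17.69 m
Total head H = z + h_f = 25.7 + 17.69 = 43.39 m
P_hyd = ρgQH = 717.0·9.81·0.256·43.39 = 78.13 kW

P_hyd ≈ 78.1 kW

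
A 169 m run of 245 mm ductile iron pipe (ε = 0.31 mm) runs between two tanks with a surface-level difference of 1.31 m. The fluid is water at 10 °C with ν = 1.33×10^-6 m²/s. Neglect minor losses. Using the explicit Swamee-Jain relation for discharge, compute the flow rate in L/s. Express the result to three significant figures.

Q ≈ 61.6 L/s

Swamee-Jain (Type II): Q = -0.965·√(gD⁵h_f/L)·ln[ε/(3.7D) + √(3.17ν²L/(gD³h_f))]
√(gD⁵h_f/L) = √(9.81·0.245⁵·1.31/169) = 0.008193
ε/(3.7D) = 3.42×10^-4; √(3.17ν²L/(gD³h_f)) = 7.08×10^-5
Q = -0.965·0.008193·ln(4.128×10^-4) = 0.06161 m³/s
Check: V = 1.31 m/s, Re = 2.41×10^5, f = 0.02198, h_f = 1.32 m ≈ 1.31 m ✓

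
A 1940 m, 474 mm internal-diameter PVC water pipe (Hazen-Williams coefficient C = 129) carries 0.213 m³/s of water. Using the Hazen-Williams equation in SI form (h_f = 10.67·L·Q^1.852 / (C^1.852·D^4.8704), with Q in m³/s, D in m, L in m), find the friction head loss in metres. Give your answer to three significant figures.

h_f = 10.67·1940·0.213^1.852 / (129^1.852·0.474^4.8704) = 5.526 m

h_f ≈ 5.53 m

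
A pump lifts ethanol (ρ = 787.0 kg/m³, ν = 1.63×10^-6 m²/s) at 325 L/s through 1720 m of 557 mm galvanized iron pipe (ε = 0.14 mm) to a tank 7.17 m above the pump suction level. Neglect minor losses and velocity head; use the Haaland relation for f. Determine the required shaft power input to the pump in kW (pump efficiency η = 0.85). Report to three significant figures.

V = 4Q/(πD²) = 1.334 m/s; Re = 4.56×10^5; ε/D = 2.51×10^-4; f = 0.01586
h_f = f(L/D)V²/2g = 4.441 m
Total head H = z + h_f = 7.17 + 4.441 = 11.61 m
P_hyd = ρgQH = 787.0·9.81·0.325·11.61 = 29.13 kW
P_shaft = P_hyd/η = 29.13/0.85 = 34.27 kW

P_shaft ≈ 34.3 kW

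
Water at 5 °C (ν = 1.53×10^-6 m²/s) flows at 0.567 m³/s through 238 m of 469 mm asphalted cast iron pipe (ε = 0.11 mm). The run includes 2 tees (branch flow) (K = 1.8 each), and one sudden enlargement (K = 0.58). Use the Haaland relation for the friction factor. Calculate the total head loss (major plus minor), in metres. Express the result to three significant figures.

H_L ≈ 6.46 m

V = 4Q/(πD²) = 3.282 m/s; V²/2g = 0.5490 m
Re = 1.01×10^6, ε/D = 2.35×10^-4 → f = 0.01497 (Haaland)
Major: h_f = f(L/D)·V²/2g = 0.01497·507.5·0.5490 = 4.169 m
Minor: ΣK = 4.18; h_m = ΣK·V²/2g = 2.295 m
Total H_L = 4.169 + 2.295 = 6.464 m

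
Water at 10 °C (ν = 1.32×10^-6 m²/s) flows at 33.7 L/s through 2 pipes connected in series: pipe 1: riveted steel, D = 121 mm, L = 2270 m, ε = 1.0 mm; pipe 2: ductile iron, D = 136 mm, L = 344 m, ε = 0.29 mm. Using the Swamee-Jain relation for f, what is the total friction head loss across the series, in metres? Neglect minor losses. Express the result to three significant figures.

H ≈ 312 m

Pipe 1: V = 2.931 m/s, Re = 2.69×10^5, ε/D = 0.00826, f = 0.03596, h_1 = f(L/D)V²/2g = 295.3 m
Pipe 2: V = 2.320 m/s, Re = 2.39×10^5, ε/D = 0.00213, f = 0.02471, h_2 = f(L/D)V²/2g = 17.14 m
Series → Q common, losses add: H = Σh = 312.5 m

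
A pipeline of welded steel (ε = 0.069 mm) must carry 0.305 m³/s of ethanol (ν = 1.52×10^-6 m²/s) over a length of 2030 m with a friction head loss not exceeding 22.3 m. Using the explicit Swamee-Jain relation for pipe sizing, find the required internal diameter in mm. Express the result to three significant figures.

D ≈ 406 mm

Swamee-Jain (Type III): D = 0.66·[ε^1.25·(LQ²/(gh_f))^4.75 + ν·Q^9.4·(L/(gh_f))^5.2]^0.04
LQ²/(gh_f) = 0.8632; L/(gh_f) = 9.279
Term 1 = ε^1.25·(…)^4.75 = 3.13×10^-6; Term 2 = ν·Q^9.4·(…)^5.2 = 2.32×10^-6
D = 0.66·(3.13×10^-6 + 2.32×10^-6)^0.04 = 0.4064 m = 406 mm
Check: V = 2.35 m/s, Re = 6.29×10^5, f = 0.01492, h_f = 21.0 m ≈ 22.3 m ✓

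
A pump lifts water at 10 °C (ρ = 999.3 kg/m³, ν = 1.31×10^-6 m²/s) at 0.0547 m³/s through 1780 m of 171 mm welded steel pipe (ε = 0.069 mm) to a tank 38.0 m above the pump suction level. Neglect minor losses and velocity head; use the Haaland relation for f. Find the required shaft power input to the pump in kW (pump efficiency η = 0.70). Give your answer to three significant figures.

V = 4Q/(πD²) = 2.382 m/s; Re = 3.11×10^5; ε/D = 4.04×10^-4; f = 0.01744
h_f = f(L/D)V²/2g = 52.50 m
Total head H = z + h_f = 38.0 + 52.50 = 90.50 m
P_hyd = ρgQH = 999.3·9.81·0.0547·90.50 = 48.53 kW
P_shaft = P_hyd/η = 48.53/0.70 = 69.33 kW

P_shaft ≈ 69.3 kW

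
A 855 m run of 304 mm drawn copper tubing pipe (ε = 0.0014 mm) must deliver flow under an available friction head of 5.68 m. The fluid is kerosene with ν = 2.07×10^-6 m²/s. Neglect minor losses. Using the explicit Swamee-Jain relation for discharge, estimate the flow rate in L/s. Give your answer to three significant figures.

Q ≈ 117 L/s

Swamee-Jain (Type II): Q = -0.965·√(gD⁵h_f/L)·ln[ε/(3.7D) + √(3.17ν²L/(gD³h_f))]
√(gD⁵h_f/L) = √(9.81·0.304⁵·5.68/855) = 0.01301
ε/(3.7D) = 1.24×10^-6; √(3.17ν²L/(gD³h_f)) = 8.61×10^-5
Q = -0.965·0.01301·ln(8.738×10^-5) = 0.1173 m³/s
Check: V = 1.62 m/s, Re = 2.37×10^5, f = 0.01507, h_f = 5.64 m ≈ 5.68 m ✓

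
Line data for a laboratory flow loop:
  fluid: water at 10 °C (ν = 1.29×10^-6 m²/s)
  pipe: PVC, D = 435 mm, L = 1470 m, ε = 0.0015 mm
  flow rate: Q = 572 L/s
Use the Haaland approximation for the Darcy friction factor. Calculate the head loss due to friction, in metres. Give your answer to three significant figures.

h_f ≈ 28.5 m

V = 4Q/(πD²) = 4·0.572/(π·0.435²) = 3.849 m/s
Re = VD/ν = 3.849·0.435/1.29×10^-6 = 1.30×10^6 → turbulent
ε/D = 0.0015/435 = 3.45×10^-6
Haaland: f = 0.01116
h_f = f(L/D)V²/(2g) = 0.01116·(1470/0.435)·3.849²/(2·9.81) = 28.48 m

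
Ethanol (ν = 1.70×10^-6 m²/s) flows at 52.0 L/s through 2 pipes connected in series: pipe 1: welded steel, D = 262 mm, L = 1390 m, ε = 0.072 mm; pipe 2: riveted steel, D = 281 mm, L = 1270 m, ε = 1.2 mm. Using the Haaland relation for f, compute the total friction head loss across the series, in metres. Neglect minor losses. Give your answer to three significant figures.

H ≈ 9.34 m

Pipe 1: V = 0.9645 m/s, Re = 1.49×10^5, ε/D = 2.75×10^-4, f = 0.01801, h_1 = f(L/D)V²/2g = 4.531 m
Pipe 2: V = 0.8385 m/s, Re = 1.39×10^5, ε/D = 0.00427, f = 0.02971, h_2 = f(L/D)V²/2g = 4.812 m
Series → Q common, losses add: H = Σh = 9.343 m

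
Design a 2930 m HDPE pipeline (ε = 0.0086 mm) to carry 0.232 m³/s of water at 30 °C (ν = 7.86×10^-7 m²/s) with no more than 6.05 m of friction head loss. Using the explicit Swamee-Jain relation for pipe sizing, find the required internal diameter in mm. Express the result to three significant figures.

Swamee-Jain (Type III): D = 0.66·[ε^1.25·(LQ²/(gh_f))^4.75 + ν·Q^9.4·(L/(gh_f))^5.2]^0.04
LQ²/(gh_f) = 2.657; L/(gh_f) = 49.37
Term 1 = ε^1.25·(…)^4.75 = 4.83×10^-5; Term 2 = ν·Q^9.4·(…)^5.2 = 5.46×10^-4
D = 0.66·(4.83×10^-5 + 5.46×10^-4)^0.04 = 0.4903 m = 490 mm
Check: V = 1.23 m/s, Re = 7.66×10^5, f = 0.01250, h_f = 5.75 m ≈ 6.05 m ✓

D ≈ 490 mm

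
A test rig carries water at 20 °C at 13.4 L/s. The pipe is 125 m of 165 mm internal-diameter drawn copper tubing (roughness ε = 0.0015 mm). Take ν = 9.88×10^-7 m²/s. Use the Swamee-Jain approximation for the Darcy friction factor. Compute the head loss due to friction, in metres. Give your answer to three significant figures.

h_f ≈ 0.269 m

V = 4Q/(πD²) = 4·0.0134/(π·0.165²) = 0.6267 m/s
Re = VD/ν = 0.6267·0.165/9.88×10^-7 = 1.05×10^5 → turbulent
ε/D = 0.0015/165 = 9.09×10^-6
Swamee-Jain: f = 0.01775
h_f = f(L/D)V²/(2g) = 0.01775·(125/0.165)·0.6267²/(2·9.81) = 0.2692 m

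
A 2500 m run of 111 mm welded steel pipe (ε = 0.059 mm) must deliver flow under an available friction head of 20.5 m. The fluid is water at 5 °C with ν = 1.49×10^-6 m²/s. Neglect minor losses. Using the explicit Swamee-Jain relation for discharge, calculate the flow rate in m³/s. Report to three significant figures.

Swamee-Jain (Type II): Q = -0.965·√(gD⁵h_f/L)·ln[ε/(3.7D) + √(3.17ν²L/(gD³h_f))]
√(gD⁵h_f/L) = √(9.81·0.111⁵·20.5/2500) = 0.001164
ε/(3.7D) = 1.44×10^-4; √(3.17ν²L/(gD³h_f)) = 2.53×10^-4
Q = -0.965·0.001164·ln(3.966×10^-4) = 0.008800 m³/s
Check: V = 0.909 m/s, Re = 6.77×10^4, f = 0.02167, h_f = 20.6 m ≈ 20.5 m ✓

Q ≈ 0.00880 m³/s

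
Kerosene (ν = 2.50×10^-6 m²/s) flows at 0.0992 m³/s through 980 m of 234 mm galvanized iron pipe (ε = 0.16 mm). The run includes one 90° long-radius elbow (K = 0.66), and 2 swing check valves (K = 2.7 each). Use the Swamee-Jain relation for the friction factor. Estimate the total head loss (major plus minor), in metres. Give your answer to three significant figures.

V = 4Q/(πD²) = 2.307 m/s; V²/2g = 0.2712 m
Re = 2.16×10^5, ε/D = 6.84×10^-4 → f = 0.01973 (Swamee-Jain)
Major: h_f = f(L/D)·V²/2g = 0.01973·4188·0.2712 = 22.41 m
Minor: ΣK = 6.06; h_m = ΣK·V²/2g = 1.643 m
Total H_L = 22.41 + 1.643 = 24.05 m

H_L ≈ 24.1 m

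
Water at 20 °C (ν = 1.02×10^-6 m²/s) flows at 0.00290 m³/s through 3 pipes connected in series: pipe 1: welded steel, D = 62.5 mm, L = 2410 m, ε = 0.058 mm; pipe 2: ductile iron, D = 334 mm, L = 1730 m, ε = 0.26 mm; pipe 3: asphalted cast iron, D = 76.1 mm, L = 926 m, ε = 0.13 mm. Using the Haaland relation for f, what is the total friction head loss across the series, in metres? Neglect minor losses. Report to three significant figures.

H ≈ 47.0 m

Pipe 1: V = 0.9453 m/s, Re = 5.79×10^4, ε/D = 9.28×10^-4, f = 0.02307, h_1 = f(L/D)V²/2g = 40.51 m
Pipe 2: V = 0.03310 m/s, Re = 1.08×10^4, ε/D = 7.78×10^-4, f = 0.03124, h_2 = f(L/D)V²/2g = 0.009037 m
Pipe 3: V = 0.6376 m/s, Re = 4.76×10^4, ε/D = 0.00171, f = 0.02572, h_3 = f(L/D)V²/2g = 6.484 m
Series → Q common, losses add: H = Σh = 47.00 m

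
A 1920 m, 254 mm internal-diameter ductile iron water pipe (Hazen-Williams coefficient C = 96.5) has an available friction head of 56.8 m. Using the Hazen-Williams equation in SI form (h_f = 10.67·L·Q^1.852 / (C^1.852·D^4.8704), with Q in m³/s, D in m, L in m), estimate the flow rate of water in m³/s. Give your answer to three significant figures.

Q ≈ 0.109 m³/s

Rearranging: Q = [h_f·C^1.852·D^4.8704 / (10.67·L)]^(1/1.852)
Q = [56.8·96.5^1.852·0.254^4.8704 / (10.67·1920)]^0.540 = 0.1093 m³/s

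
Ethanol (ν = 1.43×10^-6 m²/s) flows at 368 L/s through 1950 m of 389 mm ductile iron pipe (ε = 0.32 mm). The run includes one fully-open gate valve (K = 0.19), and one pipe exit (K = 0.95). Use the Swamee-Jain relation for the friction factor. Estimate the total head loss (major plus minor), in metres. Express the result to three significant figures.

H_L ≈ 47.7 m

V = 4Q/(πD²) = 3.096 m/s; V²/2g = 0.4887 m
Re = 8.42×10^5, ε/D = 8.23×10^-4 → f = 0.01925 (Swamee-Jain)
Major: h_f = f(L/D)·V²/2g = 0.01925·5013·0.4887 = 47.15 m
Minor: ΣK = 1.14; h_m = ΣK·V²/2g = 0.5571 m
Total H_L = 47.15 + 0.5571 = 47.71 m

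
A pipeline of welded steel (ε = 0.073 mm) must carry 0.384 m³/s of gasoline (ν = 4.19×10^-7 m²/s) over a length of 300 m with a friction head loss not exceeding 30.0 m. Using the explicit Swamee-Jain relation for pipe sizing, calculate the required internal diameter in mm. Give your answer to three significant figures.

Swamee-Jain (Type III): D = 0.66·[ε^1.25·(LQ²/(gh_f))^4.75 + ν·Q^9.4·(L/(gh_f))^5.2]^0.04
LQ²/(gh_f) = 0.1503; L/(gh_f) = 1.019
Term 1 = ε^1.25·(…)^4.75 = 8.32×10^-10; Term 2 = ν·Q^9.4·(…)^5.2 = 5.73×10^-11
D = 0.66·(8.32×10^-10 + 5.73×10^-11)^0.04 = 0.2867 m = 287 mm
Check: V = 5.95 m/s, Re = 4.07×10^6, f = 0.01470, h_f = 27.7 m ≈ 30.0 m ✓

D ≈ 287 mm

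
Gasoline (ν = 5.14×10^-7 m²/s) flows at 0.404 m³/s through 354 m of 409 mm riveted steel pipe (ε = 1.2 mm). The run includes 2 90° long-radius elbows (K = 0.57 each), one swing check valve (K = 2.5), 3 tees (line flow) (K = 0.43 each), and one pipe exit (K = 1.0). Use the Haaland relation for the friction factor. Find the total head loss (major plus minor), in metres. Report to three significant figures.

H_L ≈ 13.7 m

V = 4Q/(πD²) = 3.075 m/s; V²/2g = 0.4819 m
Re = 2.45×10^6, ε/D = 0.00293 → f = 0.02611 (Haaland)
Major: h_f = f(L/D)·V²/2g = 0.02611·865.5·0.4819 = 10.89 m
Minor: ΣK = 5.93; h_m = ΣK·V²/2g = 2.858 m
Total H_L = 10.89 + 2.858 = 13.75 m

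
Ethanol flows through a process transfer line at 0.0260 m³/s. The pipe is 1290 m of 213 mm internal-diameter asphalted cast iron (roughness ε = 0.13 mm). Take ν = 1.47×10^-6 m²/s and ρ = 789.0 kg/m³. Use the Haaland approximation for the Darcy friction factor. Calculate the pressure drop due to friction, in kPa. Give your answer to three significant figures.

Δp ≈ 25.9 kPa

V = 4Q/(πD²) = 4·0.0260/(π·0.213²) = 0.7297 m/s
Re = VD/ν = 0.7297·0.213/1.47×10^-6 = 1.06×10^5 → turbulent
ε/D = 0.13/213 = 6.10×10^-4
Haaland: f = 0.02039
h_f = f(L/D)V²/(2g) = 0.02039·(1290/0.213)·0.7297²/(2·9.81) = 3.350 m
Δp = ρg·h_f = 789.0·9.81·3.350 = 25.93 kPa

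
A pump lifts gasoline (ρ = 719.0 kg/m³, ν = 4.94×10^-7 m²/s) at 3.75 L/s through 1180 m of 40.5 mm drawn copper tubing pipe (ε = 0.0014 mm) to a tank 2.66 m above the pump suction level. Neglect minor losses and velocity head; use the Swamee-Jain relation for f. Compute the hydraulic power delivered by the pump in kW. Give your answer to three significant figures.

P_hyd ≈ 5.18 kW

V = 4Q/(πD²) = 2.911 m/s; Re = 2.39×10^5; ε/D = 3.46×10^-5; f = 0.01536
h_f = f(L/D)V²/2g = 193.2 m
Total head H = z + h_f = 2.66 + 193.2 = 195.9 m
P_hyd = ρgQH = 719.0·9.81·0.00375·195.9 = 5.182 kW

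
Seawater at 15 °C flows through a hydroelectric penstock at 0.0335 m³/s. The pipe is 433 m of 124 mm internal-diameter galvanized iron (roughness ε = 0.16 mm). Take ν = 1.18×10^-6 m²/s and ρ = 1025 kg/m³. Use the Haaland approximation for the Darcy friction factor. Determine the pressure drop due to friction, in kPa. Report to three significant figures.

V = 4Q/(πD²) = 4·0.0335/(π·0.124²) = 2.774 m/s
Re = VD/ν = 2.774·0.124/1.18×10^-6 = 2.92×10^5 → turbulent
ε/D = 0.16/124 = 0.00129
Haaland: f = 0.02169
h_f = f(L/D)V²/(2g) = 0.02169·(433/0.124)·2.774²/(2·9.81) = 29.71 m
Δp = ρg·h_f = 1025·9.81·29.71 = 298.7 kPa

Δp ≈ 299 kPa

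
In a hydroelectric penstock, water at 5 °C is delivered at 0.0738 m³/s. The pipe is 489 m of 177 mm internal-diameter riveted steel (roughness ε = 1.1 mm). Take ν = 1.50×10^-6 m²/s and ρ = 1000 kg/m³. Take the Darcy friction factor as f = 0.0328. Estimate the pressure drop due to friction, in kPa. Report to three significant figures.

V = 4Q/(πD²) = 4·0.0738/(π·0.177²) = 2.999 m/s
h_f = f(L/D)V²/(2g) = 0.03280·(489/0.177)·2.999²/(2·9.81) = 41.55 m
Δp = ρg·h_f = 1000·9.81·41.55 = 407.6 kPa

Δp ≈ 408 kPa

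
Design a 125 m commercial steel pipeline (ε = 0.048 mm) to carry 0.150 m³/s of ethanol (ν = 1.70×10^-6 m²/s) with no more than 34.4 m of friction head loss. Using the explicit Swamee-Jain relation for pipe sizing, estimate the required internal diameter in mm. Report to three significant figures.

Swamee-Jain (Type III): D = 0.66·[ε^1.25·(LQ²/(gh_f))^4.75 + ν·Q^9.4·(L/(gh_f))^5.2]^0.04
LQ²/(gh_f) = 0.008334; L/(gh_f) = 0.3704
Term 1 = ε^1.25·(…)^4.75 = 5.32×10^-16; Term 2 = ν·Q^9.4·(…)^5.2 = 1.75×10^-16
D = 0.66·(5.32×10^-16 + 1.75×10^-16)^0.04 = 0.1635 m = 163 mm
Check: V = 7.14 m/s, Re = 6.87×10^5, f = 0.01600, h_f = 31.8 m ≈ 34.4 m ✓

D ≈ 163 mm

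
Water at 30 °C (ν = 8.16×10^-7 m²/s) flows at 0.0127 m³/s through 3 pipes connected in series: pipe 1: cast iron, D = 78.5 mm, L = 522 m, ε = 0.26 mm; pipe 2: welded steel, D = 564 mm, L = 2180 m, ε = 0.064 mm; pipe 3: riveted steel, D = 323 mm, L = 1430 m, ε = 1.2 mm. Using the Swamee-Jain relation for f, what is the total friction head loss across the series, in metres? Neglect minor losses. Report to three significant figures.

Pipe 1: V = 2.624 m/s, Re = 2.52×10^5, ε/D = 0.00331, f = 0.02757, h_1 = f(L/D)V²/2g = 64.34 m
Pipe 2: V = 0.05083 m/s, Re = 3.51×10^4, ε/D = 1.13×10^-4, f = 0.02289, h_2 = f(L/D)V²/2g = 0.01165 m
Pipe 3: V = 0.1550 m/s, Re = 6.14×10^4, ε/D = 0.00372, f = 0.02992, h_3 = f(L/D)V²/2g = 0.1622 m
Series → Q common, losses add: H = Σh = 64.51 m

H ≈ 64.5 m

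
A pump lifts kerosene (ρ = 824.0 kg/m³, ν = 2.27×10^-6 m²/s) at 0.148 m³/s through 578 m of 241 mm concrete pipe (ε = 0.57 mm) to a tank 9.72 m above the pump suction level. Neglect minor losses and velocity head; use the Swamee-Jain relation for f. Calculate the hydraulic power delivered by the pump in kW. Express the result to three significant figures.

V = 4Q/(πD²) = 3.244 m/s; Re = 3.44×10^5; ε/D = 0.00237; f = 0.02511
h_f = f(L/D)V²/2g = 32.30 m
Total head H = z + h_f = 9.72 + 32.30 = 42.02 m
P_hyd = ρgQH = 824.0·9.81·0.148·42.02 = 50.28 kW

P_hyd ≈ 50.3 kW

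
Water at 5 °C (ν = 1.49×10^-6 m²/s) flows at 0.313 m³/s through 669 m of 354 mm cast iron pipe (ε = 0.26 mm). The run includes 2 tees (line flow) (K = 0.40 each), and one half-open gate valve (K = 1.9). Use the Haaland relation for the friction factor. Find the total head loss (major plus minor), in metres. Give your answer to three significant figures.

H_L ≈ 19.6 m

V = 4Q/(πD²) = 3.180 m/s; V²/2g = 0.5155 m
Re = 7.56×10^5, ε/D = 7.34×10^-4 → f = 0.01871 (Haaland)
Major: h_f = f(L/D)·V²/2g = 0.01871·1890·0.5155 = 18.23 m
Minor: ΣK = 2.70; h_m = ΣK·V²/2g = 1.392 m
Total H_L = 18.23 + 1.392 = 19.62 m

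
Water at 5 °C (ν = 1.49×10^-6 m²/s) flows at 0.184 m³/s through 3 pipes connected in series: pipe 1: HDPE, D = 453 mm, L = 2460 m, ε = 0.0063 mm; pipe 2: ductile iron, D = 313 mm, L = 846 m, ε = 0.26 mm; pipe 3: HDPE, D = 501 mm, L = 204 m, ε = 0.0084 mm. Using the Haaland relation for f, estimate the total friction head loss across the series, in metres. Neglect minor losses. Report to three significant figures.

Pipe 1: V = 1.142 m/s, Re = 3.47×10^5, ε/D = 1.39×10^-5, f = 0.01408, h_1 = f(L/D)V²/2g = 5.081 m
Pipe 2: V = 2.391 m/s, Re = 5.02×10^5, ε/D = 8.31×10^-4, f = 0.01941, h_2 = f(L/D)V²/2g = 15.29 m
Pipe 3: V = 0.9334 m/s, Re = 3.14×10^5, ε/D = 1.68×10^-5, f = 0.01436, h_3 = f(L/D)V²/2g = 0.2597 m
Series → Q common, losses add: H = Σh = 20.63 m

H ≈ 20.6 m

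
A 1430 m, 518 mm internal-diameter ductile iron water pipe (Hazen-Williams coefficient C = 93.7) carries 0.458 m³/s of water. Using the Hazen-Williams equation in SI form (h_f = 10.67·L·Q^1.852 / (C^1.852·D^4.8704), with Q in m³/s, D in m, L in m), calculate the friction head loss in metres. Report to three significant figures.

h_f ≈ 19.7 m

h_f = 10.67·1430·0.458^1.852 / (93.7^1.852·0.518^4.8704) = 19.73 m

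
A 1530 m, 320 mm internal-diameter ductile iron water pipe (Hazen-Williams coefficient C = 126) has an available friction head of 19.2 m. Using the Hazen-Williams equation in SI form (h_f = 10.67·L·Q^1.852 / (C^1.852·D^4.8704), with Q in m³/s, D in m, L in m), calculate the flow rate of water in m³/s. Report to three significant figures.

Q ≈ 0.165 m³/s

Rearranging: Q = [h_f·C^1.852·D^4.8704 / (10.67·L)]^(1/1.852)
Q = [19.2·126^1.852·0.320^4.8704 / (10.67·1530)]^0.540 = 0.1649 m³/s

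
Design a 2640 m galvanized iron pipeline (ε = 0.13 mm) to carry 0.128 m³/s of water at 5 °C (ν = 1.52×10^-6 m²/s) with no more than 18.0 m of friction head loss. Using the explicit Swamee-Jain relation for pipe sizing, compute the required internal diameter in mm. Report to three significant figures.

Swamee-Jain (Type III): D = 0.66·[ε^1.25·(LQ²/(gh_f))^4.75 + ν·Q^9.4·(L/(gh_f))^5.2]^0.04
LQ²/(gh_f) = 0.2450; L/(gh_f) = 14.95
Term 1 = ε^1.25·(…)^4.75 = 1.74×10^-8; Term 2 = ν·Q^9.4·(…)^5.2 = 7.90×10^-9
D = 0.66·(1.74×10^-8 + 7.90×10^-9)^0.04 = 0.3278 m = 328 mm
Check: V = 1.52 m/s, Re = 3.27×10^5, f = 0.01759, h_f = 16.6 m ≈ 18.0 m ✓

D ≈ 328 mm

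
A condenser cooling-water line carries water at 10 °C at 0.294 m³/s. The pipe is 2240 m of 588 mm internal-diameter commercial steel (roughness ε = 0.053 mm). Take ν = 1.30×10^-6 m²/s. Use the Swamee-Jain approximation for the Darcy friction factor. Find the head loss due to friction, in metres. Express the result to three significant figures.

V = 4Q/(πD²) = 4·0.294/(π·0.588²) = 1.083 m/s
Re = VD/ν = 1.083·0.588/1.30×10^-6 = 4.90×10^5 → turbulent
ε/D = 0.053/588 = 9.01×10^-5
Swamee-Jain: f = 0.01439
h_f = f(L/D)V²/(2g) = 0.01439·(2240/0.588)·1.083²/(2·9.81) = 3.274 m

h_f ≈ 3.27 m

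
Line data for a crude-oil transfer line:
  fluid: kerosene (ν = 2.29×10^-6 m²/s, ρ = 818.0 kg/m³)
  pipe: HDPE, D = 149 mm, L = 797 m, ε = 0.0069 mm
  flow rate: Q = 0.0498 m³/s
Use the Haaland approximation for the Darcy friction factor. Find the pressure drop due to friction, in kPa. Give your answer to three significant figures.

Δp ≈ 286 kPa

V = 4Q/(πD²) = 4·0.0498/(π·0.149²) = 2.856 m/s
Re = VD/ν = 2.856·0.149/2.29×10^-6 = 1.86×10^5 → turbulent
ε/D = 0.0069/149 = 4.63×10^-5
Haaland: f = 0.01602
h_f = f(L/D)V²/(2g) = 0.01602·(797/0.149)·2.856²/(2·9.81) = 35.62 m
Δp = ρg·h_f = 818.0·9.81·35.62 = 285.8 kPa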